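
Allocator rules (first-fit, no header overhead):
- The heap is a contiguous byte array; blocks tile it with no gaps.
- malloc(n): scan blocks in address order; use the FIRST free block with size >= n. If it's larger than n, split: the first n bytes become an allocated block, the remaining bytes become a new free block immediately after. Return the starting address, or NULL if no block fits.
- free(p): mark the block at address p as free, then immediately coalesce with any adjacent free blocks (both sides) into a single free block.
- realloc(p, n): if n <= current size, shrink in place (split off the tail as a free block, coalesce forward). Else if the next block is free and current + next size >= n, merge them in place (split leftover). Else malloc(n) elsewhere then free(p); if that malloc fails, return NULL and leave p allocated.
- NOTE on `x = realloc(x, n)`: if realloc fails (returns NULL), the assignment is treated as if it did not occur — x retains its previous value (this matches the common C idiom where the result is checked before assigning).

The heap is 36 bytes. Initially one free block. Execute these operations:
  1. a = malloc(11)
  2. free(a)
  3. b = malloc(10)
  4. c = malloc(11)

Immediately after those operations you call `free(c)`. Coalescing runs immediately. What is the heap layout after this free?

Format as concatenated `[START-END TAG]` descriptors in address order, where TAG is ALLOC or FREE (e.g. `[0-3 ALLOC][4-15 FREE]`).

Op 1: a = malloc(11) -> a = 0; heap: [0-10 ALLOC][11-35 FREE]
Op 2: free(a) -> (freed a); heap: [0-35 FREE]
Op 3: b = malloc(10) -> b = 0; heap: [0-9 ALLOC][10-35 FREE]
Op 4: c = malloc(11) -> c = 10; heap: [0-9 ALLOC][10-20 ALLOC][21-35 FREE]
free(c): c = 10 -> block [10-20 ALLOC]; mark free, coalesce with adjacent free neighbors -> [0-9 ALLOC][10-35 FREE]

Answer: [0-9 ALLOC][10-35 FREE]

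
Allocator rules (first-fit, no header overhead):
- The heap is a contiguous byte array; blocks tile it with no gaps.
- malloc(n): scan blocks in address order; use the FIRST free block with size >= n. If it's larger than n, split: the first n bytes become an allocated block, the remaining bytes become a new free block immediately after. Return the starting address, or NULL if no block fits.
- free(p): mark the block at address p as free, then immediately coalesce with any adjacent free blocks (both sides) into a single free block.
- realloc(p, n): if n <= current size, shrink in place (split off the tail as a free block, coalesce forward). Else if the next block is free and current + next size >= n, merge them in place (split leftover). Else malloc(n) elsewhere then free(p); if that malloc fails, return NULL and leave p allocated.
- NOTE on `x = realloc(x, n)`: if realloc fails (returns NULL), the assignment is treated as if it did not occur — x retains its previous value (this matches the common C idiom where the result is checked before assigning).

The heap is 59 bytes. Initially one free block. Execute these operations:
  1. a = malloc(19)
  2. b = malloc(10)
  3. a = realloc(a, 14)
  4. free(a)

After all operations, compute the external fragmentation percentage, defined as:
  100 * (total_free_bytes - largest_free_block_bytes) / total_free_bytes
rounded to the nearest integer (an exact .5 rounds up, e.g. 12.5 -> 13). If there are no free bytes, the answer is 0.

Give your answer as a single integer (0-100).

Op 1: a = malloc(19) -> a = 0; heap: [0-18 ALLOC][19-58 FREE]
Op 2: b = malloc(10) -> b = 19; heap: [0-18 ALLOC][19-28 ALLOC][29-58 FREE]
Op 3: a = realloc(a, 14) -> a = 0; heap: [0-13 ALLOC][14-18 FREE][19-28 ALLOC][29-58 FREE]
Op 4: free(a) -> (freed a); heap: [0-18 FREE][19-28 ALLOC][29-58 FREE]
Free blocks: [19 30] total_free=49 largest=30 -> 100*(49-30)/49 = 1900/49 ≈ 38.776 -> rounds to 39

Answer: 39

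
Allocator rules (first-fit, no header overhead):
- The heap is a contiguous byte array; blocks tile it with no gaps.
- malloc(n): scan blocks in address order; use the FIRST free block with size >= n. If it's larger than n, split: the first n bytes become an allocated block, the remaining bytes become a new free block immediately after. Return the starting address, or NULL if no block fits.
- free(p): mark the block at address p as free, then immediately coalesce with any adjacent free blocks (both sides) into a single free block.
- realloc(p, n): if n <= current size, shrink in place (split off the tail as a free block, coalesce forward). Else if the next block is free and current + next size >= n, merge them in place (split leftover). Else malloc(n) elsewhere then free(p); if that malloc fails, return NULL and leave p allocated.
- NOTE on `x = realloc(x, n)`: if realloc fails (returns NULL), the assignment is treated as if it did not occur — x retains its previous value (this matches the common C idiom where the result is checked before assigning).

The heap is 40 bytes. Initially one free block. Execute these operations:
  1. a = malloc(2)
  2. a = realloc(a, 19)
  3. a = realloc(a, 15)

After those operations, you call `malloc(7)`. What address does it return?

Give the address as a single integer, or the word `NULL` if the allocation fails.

Answer: 15

Derivation:
Op 1: a = malloc(2) -> a = 0; heap: [0-1 ALLOC][2-39 FREE]
Op 2: a = realloc(a, 19) -> a = 0; heap: [0-18 ALLOC][19-39 FREE]
Op 3: a = realloc(a, 15) -> a = 0; heap: [0-14 ALLOC][15-39 FREE]
malloc(7): first-fit scan over [0-14 ALLOC][15-39 FREE] -> 15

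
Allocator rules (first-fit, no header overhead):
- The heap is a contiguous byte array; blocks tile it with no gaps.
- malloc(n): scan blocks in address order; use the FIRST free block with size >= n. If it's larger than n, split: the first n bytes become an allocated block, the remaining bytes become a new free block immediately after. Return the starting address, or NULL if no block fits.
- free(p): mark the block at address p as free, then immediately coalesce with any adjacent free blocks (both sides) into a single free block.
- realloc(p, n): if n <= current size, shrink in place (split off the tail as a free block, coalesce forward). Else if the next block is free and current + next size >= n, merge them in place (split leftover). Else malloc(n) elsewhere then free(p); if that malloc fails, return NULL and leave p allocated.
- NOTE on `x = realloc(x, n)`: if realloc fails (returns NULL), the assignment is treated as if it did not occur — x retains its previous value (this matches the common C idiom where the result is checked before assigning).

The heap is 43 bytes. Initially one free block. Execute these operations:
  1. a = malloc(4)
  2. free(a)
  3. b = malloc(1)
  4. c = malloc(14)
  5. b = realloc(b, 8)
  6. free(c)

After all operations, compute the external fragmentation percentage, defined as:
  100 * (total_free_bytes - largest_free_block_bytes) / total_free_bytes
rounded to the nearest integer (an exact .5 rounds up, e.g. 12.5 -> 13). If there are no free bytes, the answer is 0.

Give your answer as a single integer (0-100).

Answer: 43

Derivation:
Op 1: a = malloc(4) -> a = 0; heap: [0-3 ALLOC][4-42 FREE]
Op 2: free(a) -> (freed a); heap: [0-42 FREE]
Op 3: b = malloc(1) -> b = 0; heap: [0-0 ALLOC][1-42 FREE]
Op 4: c = malloc(14) -> c = 1; heap: [0-0 ALLOC][1-14 ALLOC][15-42 FREE]
Op 5: b = realloc(b, 8) -> b = 15; heap: [0-0 FREE][1-14 ALLOC][15-22 ALLOC][23-42 FREE]
Op 6: free(c) -> (freed c); heap: [0-14 FREE][15-22 ALLOC][23-42 FREE]
Free blocks: [15 20] total_free=35 largest=20 -> 100*(35-20)/35 = 1500/35 ≈ 42.857 -> rounds to 43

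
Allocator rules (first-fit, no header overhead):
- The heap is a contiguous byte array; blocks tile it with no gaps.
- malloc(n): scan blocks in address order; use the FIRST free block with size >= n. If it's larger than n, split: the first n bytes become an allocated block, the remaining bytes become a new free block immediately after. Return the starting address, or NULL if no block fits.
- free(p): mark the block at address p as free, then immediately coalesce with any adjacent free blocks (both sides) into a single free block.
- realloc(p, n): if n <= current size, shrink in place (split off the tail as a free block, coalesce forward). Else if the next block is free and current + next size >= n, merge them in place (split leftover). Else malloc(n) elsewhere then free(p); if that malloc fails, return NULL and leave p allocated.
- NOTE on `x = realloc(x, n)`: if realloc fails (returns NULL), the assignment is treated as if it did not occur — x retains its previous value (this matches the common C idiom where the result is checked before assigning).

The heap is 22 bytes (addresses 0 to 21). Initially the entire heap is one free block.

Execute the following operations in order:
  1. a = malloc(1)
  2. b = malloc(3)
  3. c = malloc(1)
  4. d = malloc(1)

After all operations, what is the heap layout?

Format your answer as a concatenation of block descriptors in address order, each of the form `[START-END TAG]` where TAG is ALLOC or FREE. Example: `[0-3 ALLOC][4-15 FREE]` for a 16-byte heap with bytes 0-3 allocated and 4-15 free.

Answer: [0-0 ALLOC][1-3 ALLOC][4-4 ALLOC][5-5 ALLOC][6-21 FREE]

Derivation:
Op 1: a = malloc(1) -> a = 0; heap: [0-0 ALLOC][1-21 FREE]
Op 2: b = malloc(3) -> b = 1; heap: [0-0 ALLOC][1-3 ALLOC][4-21 FREE]
Op 3: c = malloc(1) -> c = 4; heap: [0-0 ALLOC][1-3 ALLOC][4-4 ALLOC][5-21 FREE]
Op 4: d = malloc(1) -> d = 5; heap: [0-0 ALLOC][1-3 ALLOC][4-4 ALLOC][5-5 ALLOC][6-21 FREE]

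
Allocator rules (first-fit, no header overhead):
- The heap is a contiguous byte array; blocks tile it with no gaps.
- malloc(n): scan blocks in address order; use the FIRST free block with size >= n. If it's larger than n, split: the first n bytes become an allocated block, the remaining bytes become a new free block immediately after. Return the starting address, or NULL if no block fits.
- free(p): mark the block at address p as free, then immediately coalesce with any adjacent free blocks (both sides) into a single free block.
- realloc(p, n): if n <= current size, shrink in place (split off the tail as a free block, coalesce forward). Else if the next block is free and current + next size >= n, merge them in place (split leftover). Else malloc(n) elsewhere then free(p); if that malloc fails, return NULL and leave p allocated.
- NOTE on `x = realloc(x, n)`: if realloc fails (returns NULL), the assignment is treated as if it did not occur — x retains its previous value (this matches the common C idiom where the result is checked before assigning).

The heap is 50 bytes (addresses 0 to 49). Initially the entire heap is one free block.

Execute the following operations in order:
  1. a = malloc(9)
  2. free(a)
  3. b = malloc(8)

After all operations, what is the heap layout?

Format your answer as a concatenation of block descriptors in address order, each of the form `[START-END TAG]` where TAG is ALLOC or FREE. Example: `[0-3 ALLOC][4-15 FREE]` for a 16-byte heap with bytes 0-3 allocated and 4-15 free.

Answer: [0-7 ALLOC][8-49 FREE]

Derivation:
Op 1: a = malloc(9) -> a = 0; heap: [0-8 ALLOC][9-49 FREE]
Op 2: free(a) -> (freed a); heap: [0-49 FREE]
Op 3: b = malloc(8) -> b = 0; heap: [0-7 ALLOC][8-49 FREE]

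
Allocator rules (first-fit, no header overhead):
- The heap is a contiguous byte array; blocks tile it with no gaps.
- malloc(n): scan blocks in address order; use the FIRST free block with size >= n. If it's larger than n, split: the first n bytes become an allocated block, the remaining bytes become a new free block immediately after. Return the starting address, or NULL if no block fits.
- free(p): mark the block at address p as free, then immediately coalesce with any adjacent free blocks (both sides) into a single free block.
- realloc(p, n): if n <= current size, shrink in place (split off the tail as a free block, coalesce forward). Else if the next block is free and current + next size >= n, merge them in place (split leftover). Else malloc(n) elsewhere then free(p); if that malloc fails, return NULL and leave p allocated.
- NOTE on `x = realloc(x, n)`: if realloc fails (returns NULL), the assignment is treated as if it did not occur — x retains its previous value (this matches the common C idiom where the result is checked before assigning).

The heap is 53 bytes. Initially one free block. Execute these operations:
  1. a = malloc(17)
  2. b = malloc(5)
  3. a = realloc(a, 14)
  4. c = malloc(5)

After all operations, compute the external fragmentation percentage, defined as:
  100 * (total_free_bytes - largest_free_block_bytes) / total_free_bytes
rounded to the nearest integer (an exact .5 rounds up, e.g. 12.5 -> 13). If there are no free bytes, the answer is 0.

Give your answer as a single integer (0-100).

Answer: 10

Derivation:
Op 1: a = malloc(17) -> a = 0; heap: [0-16 ALLOC][17-52 FREE]
Op 2: b = malloc(5) -> b = 17; heap: [0-16 ALLOC][17-21 ALLOC][22-52 FREE]
Op 3: a = realloc(a, 14) -> a = 0; heap: [0-13 ALLOC][14-16 FREE][17-21 ALLOC][22-52 FREE]
Op 4: c = malloc(5) -> c = 22; heap: [0-13 ALLOC][14-16 FREE][17-21 ALLOC][22-26 ALLOC][27-52 FREE]
Free blocks: [3 26] total_free=29 largest=26 -> 100*(29-26)/29 = 300/29 ≈ 10.345 -> rounds to 10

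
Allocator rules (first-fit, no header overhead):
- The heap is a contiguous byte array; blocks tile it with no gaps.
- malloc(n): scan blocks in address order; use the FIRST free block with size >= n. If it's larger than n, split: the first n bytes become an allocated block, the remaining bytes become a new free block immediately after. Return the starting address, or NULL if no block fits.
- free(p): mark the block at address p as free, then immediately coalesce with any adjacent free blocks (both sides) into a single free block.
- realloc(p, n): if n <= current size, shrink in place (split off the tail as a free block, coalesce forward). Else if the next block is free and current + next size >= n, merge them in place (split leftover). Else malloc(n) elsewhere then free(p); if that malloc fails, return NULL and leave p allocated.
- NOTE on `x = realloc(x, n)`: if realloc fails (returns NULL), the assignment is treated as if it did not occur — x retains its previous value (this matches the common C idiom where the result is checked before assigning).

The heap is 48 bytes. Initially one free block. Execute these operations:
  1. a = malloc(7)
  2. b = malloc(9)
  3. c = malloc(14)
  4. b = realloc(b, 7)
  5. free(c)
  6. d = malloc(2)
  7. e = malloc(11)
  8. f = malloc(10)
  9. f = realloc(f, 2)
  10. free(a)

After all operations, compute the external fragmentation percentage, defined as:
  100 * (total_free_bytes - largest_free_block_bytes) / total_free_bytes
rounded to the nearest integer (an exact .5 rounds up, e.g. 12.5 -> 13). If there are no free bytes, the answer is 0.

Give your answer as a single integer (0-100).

Op 1: a = malloc(7) -> a = 0; heap: [0-6 ALLOC][7-47 FREE]
Op 2: b = malloc(9) -> b = 7; heap: [0-6 ALLOC][7-15 ALLOC][16-47 FREE]
Op 3: c = malloc(14) -> c = 16; heap: [0-6 ALLOC][7-15 ALLOC][16-29 ALLOC][30-47 FREE]
Op 4: b = realloc(b, 7) -> b = 7; heap: [0-6 ALLOC][7-13 ALLOC][14-15 FREE][16-29 ALLOC][30-47 FREE]
Op 5: free(c) -> (freed c); heap: [0-6 ALLOC][7-13 ALLOC][14-47 FREE]
Op 6: d = malloc(2) -> d = 14; heap: [0-6 ALLOC][7-13 ALLOC][14-15 ALLOC][16-47 FREE]
Op 7: e = malloc(11) -> e = 16; heap: [0-6 ALLOC][7-13 ALLOC][14-15 ALLOC][16-26 ALLOC][27-47 FREE]
Op 8: f = malloc(10) -> f = 27; heap: [0-6 ALLOC][7-13 ALLOC][14-15 ALLOC][16-26 ALLOC][27-36 ALLOC][37-47 FREE]
Op 9: f = realloc(f, 2) -> f = 27; heap: [0-6 ALLOC][7-13 ALLOC][14-15 ALLOC][16-26 ALLOC][27-28 ALLOC][29-47 FREE]
Op 10: free(a) -> (freed a); heap: [0-6 FREE][7-13 ALLOC][14-15 ALLOC][16-26 ALLOC][27-28 ALLOC][29-47 FREE]
Free blocks: [7 19] total_free=26 largest=19 -> 100*(26-19)/26 = 700/26 ≈ 26.923 -> rounds to 27

Answer: 27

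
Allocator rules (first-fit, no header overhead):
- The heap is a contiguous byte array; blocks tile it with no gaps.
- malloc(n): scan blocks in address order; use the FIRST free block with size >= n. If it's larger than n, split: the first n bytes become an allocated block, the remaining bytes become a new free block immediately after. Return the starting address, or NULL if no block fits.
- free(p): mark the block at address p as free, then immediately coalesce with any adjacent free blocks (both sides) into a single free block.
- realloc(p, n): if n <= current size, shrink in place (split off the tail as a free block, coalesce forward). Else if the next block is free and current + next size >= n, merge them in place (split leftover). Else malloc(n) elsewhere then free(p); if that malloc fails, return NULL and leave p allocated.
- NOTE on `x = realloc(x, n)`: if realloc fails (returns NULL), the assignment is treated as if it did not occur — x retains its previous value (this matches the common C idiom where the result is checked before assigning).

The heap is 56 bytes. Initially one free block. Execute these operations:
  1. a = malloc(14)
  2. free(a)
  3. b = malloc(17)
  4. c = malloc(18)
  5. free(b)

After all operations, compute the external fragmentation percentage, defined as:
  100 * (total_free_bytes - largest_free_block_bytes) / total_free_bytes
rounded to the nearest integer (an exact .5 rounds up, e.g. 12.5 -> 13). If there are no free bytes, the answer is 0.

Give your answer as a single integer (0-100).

Op 1: a = malloc(14) -> a = 0; heap: [0-13 ALLOC][14-55 FREE]
Op 2: free(a) -> (freed a); heap: [0-55 FREE]
Op 3: b = malloc(17) -> b = 0; heap: [0-16 ALLOC][17-55 FREE]
Op 4: c = malloc(18) -> c = 17; heap: [0-16 ALLOC][17-34 ALLOC][35-55 FREE]
Op 5: free(b) -> (freed b); heap: [0-16 FREE][17-34 ALLOC][35-55 FREE]
Free blocks: [17 21] total_free=38 largest=21 -> 100*(38-21)/38 = 1700/38 ≈ 44.737 -> rounds to 45

Answer: 45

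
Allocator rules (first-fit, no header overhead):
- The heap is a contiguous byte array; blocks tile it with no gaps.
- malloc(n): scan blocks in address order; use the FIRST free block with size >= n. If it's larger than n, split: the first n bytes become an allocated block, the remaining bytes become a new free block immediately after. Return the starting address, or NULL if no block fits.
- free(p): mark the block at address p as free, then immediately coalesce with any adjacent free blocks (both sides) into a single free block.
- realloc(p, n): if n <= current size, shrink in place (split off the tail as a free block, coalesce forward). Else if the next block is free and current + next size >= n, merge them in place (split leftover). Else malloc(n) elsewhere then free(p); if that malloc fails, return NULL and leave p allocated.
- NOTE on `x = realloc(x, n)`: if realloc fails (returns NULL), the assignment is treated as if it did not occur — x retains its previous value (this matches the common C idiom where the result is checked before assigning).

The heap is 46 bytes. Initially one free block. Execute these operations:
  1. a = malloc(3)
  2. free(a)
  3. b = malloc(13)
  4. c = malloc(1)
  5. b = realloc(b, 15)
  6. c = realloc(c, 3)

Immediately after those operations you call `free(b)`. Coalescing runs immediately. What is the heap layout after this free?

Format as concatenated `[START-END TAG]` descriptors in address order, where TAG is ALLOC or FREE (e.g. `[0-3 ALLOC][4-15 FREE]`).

Op 1: a = malloc(3) -> a = 0; heap: [0-2 ALLOC][3-45 FREE]
Op 2: free(a) -> (freed a); heap: [0-45 FREE]
Op 3: b = malloc(13) -> b = 0; heap: [0-12 ALLOC][13-45 FREE]
Op 4: c = malloc(1) -> c = 13; heap: [0-12 ALLOC][13-13 ALLOC][14-45 FREE]
Op 5: b = realloc(b, 15) -> b = 14; heap: [0-12 FREE][13-13 ALLOC][14-28 ALLOC][29-45 FREE]
Op 6: c = realloc(c, 3) -> c = 0; heap: [0-2 ALLOC][3-13 FREE][14-28 ALLOC][29-45 FREE]
free(b): b = 14 -> block [14-28 ALLOC]; mark free, coalesce with adjacent free neighbors -> [0-2 ALLOC][3-45 FREE]

Answer: [0-2 ALLOC][3-45 FREE]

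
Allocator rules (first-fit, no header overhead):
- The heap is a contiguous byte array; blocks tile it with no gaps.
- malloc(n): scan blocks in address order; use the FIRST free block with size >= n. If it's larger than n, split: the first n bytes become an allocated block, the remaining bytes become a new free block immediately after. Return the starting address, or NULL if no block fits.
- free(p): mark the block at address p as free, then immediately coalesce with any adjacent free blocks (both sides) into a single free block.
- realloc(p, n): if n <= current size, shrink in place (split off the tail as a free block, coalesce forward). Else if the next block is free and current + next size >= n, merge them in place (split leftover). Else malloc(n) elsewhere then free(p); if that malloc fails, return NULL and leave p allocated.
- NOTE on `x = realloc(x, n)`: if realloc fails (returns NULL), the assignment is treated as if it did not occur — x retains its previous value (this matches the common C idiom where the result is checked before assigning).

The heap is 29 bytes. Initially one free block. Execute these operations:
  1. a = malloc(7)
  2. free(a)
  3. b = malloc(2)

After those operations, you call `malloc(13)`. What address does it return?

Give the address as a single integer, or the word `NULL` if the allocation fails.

Answer: 2

Derivation:
Op 1: a = malloc(7) -> a = 0; heap: [0-6 ALLOC][7-28 FREE]
Op 2: free(a) -> (freed a); heap: [0-28 FREE]
Op 3: b = malloc(2) -> b = 0; heap: [0-1 ALLOC][2-28 FREE]
malloc(13): first-fit scan over [0-1 ALLOC][2-28 FREE] -> 2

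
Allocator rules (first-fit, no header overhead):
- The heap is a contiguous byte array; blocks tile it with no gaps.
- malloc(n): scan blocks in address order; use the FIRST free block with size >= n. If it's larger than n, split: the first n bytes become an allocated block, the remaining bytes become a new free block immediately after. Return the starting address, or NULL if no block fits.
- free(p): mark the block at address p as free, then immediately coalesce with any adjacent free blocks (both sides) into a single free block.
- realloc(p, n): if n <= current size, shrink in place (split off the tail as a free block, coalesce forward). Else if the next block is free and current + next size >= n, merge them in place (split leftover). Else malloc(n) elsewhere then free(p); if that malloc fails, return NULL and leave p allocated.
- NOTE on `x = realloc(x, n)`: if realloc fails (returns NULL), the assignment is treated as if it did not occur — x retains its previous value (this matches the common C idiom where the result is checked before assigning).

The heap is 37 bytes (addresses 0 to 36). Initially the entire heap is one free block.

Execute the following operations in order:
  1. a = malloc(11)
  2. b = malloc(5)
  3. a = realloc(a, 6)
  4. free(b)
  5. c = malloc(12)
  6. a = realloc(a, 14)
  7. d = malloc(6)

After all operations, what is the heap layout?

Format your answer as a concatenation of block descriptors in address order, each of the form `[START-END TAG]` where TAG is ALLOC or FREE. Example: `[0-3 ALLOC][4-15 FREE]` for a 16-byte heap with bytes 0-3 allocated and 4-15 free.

Op 1: a = malloc(11) -> a = 0; heap: [0-10 ALLOC][11-36 FREE]
Op 2: b = malloc(5) -> b = 11; heap: [0-10 ALLOC][11-15 ALLOC][16-36 FREE]
Op 3: a = realloc(a, 6) -> a = 0; heap: [0-5 ALLOC][6-10 FREE][11-15 ALLOC][16-36 FREE]
Op 4: free(b) -> (freed b); heap: [0-5 ALLOC][6-36 FREE]
Op 5: c = malloc(12) -> c = 6; heap: [0-5 ALLOC][6-17 ALLOC][18-36 FREE]
Op 6: a = realloc(a, 14) -> a = 18; heap: [0-5 FREE][6-17 ALLOC][18-31 ALLOC][32-36 FREE]
Op 7: d = malloc(6) -> d = 0; heap: [0-5 ALLOC][6-17 ALLOC][18-31 ALLOC][32-36 FREE]

Answer: [0-5 ALLOC][6-17 ALLOC][18-31 ALLOC][32-36 FREE]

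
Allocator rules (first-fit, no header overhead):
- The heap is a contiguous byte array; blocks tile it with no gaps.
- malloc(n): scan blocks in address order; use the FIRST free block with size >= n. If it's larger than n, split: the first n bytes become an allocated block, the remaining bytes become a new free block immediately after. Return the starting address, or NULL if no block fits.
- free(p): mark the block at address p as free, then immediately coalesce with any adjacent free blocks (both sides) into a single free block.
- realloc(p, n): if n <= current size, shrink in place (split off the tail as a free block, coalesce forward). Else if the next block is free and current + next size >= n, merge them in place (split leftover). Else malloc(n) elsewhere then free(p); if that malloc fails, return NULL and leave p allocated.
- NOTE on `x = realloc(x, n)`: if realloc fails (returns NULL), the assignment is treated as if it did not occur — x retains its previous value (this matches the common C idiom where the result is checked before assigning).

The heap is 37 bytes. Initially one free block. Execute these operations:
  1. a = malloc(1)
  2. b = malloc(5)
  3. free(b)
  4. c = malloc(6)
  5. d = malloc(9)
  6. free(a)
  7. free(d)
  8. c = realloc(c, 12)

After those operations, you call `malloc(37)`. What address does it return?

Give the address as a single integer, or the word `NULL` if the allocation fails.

Answer: NULL

Derivation:
Op 1: a = malloc(1) -> a = 0; heap: [0-0 ALLOC][1-36 FREE]
Op 2: b = malloc(5) -> b = 1; heap: [0-0 ALLOC][1-5 ALLOC][6-36 FREE]
Op 3: free(b) -> (freed b); heap: [0-0 ALLOC][1-36 FREE]
Op 4: c = malloc(6) -> c = 1; heap: [0-0 ALLOC][1-6 ALLOC][7-36 FREE]
Op 5: d = malloc(9) -> d = 7; heap: [0-0 ALLOC][1-6 ALLOC][7-15 ALLOC][16-36 FREE]
Op 6: free(a) -> (freed a); heap: [0-0 FREE][1-6 ALLOC][7-15 ALLOC][16-36 FREE]
Op 7: free(d) -> (freed d); heap: [0-0 FREE][1-6 ALLOC][7-36 FREE]
Op 8: c = realloc(c, 12) -> c = 1; heap: [0-0 FREE][1-12 ALLOC][13-36 FREE]
malloc(37): first-fit scan over [0-0 FREE][1-12 ALLOC][13-36 FREE] -> NULL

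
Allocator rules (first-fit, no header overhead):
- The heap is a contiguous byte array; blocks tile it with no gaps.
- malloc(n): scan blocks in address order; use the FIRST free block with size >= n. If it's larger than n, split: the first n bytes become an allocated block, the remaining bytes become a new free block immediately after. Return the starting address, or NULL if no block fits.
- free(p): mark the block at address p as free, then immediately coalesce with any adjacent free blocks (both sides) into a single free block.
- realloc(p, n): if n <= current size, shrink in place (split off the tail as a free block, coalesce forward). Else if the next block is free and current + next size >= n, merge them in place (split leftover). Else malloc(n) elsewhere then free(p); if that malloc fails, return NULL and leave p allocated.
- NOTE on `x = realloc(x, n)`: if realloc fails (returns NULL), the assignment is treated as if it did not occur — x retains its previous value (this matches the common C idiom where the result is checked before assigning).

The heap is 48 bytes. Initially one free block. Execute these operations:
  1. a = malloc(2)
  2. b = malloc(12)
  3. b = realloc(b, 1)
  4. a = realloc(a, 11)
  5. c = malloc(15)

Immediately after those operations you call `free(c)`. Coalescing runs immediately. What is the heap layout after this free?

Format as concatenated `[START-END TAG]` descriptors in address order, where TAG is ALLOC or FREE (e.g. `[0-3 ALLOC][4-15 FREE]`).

Op 1: a = malloc(2) -> a = 0; heap: [0-1 ALLOC][2-47 FREE]
Op 2: b = malloc(12) -> b = 2; heap: [0-1 ALLOC][2-13 ALLOC][14-47 FREE]
Op 3: b = realloc(b, 1) -> b = 2; heap: [0-1 ALLOC][2-2 ALLOC][3-47 FREE]
Op 4: a = realloc(a, 11) -> a = 3; heap: [0-1 FREE][2-2 ALLOC][3-13 ALLOC][14-47 FREE]
Op 5: c = malloc(15) -> c = 14; heap: [0-1 FREE][2-2 ALLOC][3-13 ALLOC][14-28 ALLOC][29-47 FREE]
free(c): c = 14 -> block [14-28 ALLOC]; mark free, coalesce with adjacent free neighbors -> [0-1 FREE][2-2 ALLOC][3-13 ALLOC][14-47 FREE]

Answer: [0-1 FREE][2-2 ALLOC][3-13 ALLOC][14-47 FREE]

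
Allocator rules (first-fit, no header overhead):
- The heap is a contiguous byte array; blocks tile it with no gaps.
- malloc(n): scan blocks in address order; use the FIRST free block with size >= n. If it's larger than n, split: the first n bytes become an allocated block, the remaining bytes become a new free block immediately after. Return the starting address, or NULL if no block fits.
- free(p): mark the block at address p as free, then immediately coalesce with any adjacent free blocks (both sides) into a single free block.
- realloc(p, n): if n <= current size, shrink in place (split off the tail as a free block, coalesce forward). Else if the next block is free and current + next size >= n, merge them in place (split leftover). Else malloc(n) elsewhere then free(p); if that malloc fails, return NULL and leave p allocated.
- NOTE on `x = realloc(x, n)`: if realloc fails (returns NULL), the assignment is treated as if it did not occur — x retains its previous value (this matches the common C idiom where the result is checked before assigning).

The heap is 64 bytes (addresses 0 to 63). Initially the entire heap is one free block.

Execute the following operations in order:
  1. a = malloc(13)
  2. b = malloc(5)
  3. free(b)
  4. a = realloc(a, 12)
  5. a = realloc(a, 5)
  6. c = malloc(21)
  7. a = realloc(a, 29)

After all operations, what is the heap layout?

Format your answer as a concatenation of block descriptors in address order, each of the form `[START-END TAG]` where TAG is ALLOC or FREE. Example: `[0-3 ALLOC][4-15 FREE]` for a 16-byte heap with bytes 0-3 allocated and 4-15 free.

Answer: [0-4 FREE][5-25 ALLOC][26-54 ALLOC][55-63 FREE]

Derivation:
Op 1: a = malloc(13) -> a = 0; heap: [0-12 ALLOC][13-63 FREE]
Op 2: b = malloc(5) -> b = 13; heap: [0-12 ALLOC][13-17 ALLOC][18-63 FREE]
Op 3: free(b) -> (freed b); heap: [0-12 ALLOC][13-63 FREE]
Op 4: a = realloc(a, 12) -> a = 0; heap: [0-11 ALLOC][12-63 FREE]
Op 5: a = realloc(a, 5) -> a = 0; heap: [0-4 ALLOC][5-63 FREE]
Op 6: c = malloc(21) -> c = 5; heap: [0-4 ALLOC][5-25 ALLOC][26-63 FREE]
Op 7: a = realloc(a, 29) -> a = 26; heap: [0-4 FREE][5-25 ALLOC][26-54 ALLOC][55-63 FREE]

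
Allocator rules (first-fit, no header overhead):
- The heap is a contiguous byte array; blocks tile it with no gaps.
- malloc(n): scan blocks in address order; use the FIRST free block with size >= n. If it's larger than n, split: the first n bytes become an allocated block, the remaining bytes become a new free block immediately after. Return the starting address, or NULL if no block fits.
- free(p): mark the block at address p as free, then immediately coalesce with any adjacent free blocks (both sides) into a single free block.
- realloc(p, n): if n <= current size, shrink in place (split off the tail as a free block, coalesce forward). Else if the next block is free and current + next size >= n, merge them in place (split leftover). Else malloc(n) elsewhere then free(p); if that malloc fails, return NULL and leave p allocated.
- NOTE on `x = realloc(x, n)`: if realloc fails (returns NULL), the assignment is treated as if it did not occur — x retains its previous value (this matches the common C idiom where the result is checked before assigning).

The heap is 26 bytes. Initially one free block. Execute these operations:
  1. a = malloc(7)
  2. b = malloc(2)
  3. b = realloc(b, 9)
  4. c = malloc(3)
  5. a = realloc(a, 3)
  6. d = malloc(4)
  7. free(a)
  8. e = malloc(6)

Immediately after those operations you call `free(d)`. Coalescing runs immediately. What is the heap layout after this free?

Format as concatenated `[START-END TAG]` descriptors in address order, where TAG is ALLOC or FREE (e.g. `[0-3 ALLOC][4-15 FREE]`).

Op 1: a = malloc(7) -> a = 0; heap: [0-6 ALLOC][7-25 FREE]
Op 2: b = malloc(2) -> b = 7; heap: [0-6 ALLOC][7-8 ALLOC][9-25 FREE]
Op 3: b = realloc(b, 9) -> b = 7; heap: [0-6 ALLOC][7-15 ALLOC][16-25 FREE]
Op 4: c = malloc(3) -> c = 16; heap: [0-6 ALLOC][7-15 ALLOC][16-18 ALLOC][19-25 FREE]
Op 5: a = realloc(a, 3) -> a = 0; heap: [0-2 ALLOC][3-6 FREE][7-15 ALLOC][16-18 ALLOC][19-25 FREE]
Op 6: d = malloc(4) -> d = 3; heap: [0-2 ALLOC][3-6 ALLOC][7-15 ALLOC][16-18 ALLOC][19-25 FREE]
Op 7: free(a) -> (freed a); heap: [0-2 FREE][3-6 ALLOC][7-15 ALLOC][16-18 ALLOC][19-25 FREE]
Op 8: e = malloc(6) -> e = 19; heap: [0-2 FREE][3-6 ALLOC][7-15 ALLOC][16-18 ALLOC][19-24 ALLOC][25-25 FREE]
free(d): d = 3 -> block [3-6 ALLOC]; mark free, coalesce with adjacent free neighbors -> [0-6 FREE][7-15 ALLOC][16-18 ALLOC][19-24 ALLOC][25-25 FREE]

Answer: [0-6 FREE][7-15 ALLOC][16-18 ALLOC][19-24 ALLOC][25-25 FREE]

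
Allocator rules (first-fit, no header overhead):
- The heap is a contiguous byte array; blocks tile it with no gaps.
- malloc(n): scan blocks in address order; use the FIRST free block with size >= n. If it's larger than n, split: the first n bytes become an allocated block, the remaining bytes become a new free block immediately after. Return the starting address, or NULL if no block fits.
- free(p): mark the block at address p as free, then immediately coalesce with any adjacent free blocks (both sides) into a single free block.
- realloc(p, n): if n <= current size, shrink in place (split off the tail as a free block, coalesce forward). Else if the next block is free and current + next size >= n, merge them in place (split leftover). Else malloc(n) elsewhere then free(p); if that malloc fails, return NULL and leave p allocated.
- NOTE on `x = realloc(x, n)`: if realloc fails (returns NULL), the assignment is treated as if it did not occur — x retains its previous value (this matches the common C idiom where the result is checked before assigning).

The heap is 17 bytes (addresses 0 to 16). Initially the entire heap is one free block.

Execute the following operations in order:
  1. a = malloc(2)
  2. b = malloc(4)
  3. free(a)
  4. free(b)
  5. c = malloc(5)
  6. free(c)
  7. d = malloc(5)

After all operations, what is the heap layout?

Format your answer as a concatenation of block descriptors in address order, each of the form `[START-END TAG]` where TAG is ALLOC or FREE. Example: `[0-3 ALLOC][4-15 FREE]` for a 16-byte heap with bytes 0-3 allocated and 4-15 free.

Op 1: a = malloc(2) -> a = 0; heap: [0-1 ALLOC][2-16 FREE]
Op 2: b = malloc(4) -> b = 2; heap: [0-1 ALLOC][2-5 ALLOC][6-16 FREE]
Op 3: free(a) -> (freed a); heap: [0-1 FREE][2-5 ALLOC][6-16 FREE]
Op 4: free(b) -> (freed b); heap: [0-16 FREE]
Op 5: c = malloc(5) -> c = 0; heap: [0-4 ALLOC][5-16 FREE]
Op 6: free(c) -> (freed c); heap: [0-16 FREE]
Op 7: d = malloc(5) -> d = 0; heap: [0-4 ALLOC][5-16 FREE]

Answer: [0-4 ALLOC][5-16 FREE]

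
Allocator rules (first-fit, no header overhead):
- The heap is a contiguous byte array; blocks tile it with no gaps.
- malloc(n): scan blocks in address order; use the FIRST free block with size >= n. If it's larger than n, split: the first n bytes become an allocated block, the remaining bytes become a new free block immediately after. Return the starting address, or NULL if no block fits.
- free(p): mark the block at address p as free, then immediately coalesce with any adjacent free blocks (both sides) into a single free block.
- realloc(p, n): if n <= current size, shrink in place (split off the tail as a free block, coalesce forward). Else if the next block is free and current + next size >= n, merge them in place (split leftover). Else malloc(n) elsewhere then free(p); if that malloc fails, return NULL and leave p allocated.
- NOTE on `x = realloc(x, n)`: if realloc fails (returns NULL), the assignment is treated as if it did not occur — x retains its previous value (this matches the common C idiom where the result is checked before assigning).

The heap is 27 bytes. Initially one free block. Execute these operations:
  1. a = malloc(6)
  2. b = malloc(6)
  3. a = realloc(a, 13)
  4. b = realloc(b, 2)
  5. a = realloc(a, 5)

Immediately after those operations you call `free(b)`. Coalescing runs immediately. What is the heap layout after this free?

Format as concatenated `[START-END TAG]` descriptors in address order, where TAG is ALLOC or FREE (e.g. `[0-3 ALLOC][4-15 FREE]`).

Op 1: a = malloc(6) -> a = 0; heap: [0-5 ALLOC][6-26 FREE]
Op 2: b = malloc(6) -> b = 6; heap: [0-5 ALLOC][6-11 ALLOC][12-26 FREE]
Op 3: a = realloc(a, 13) -> a = 12; heap: [0-5 FREE][6-11 ALLOC][12-24 ALLOC][25-26 FREE]
Op 4: b = realloc(b, 2) -> b = 6; heap: [0-5 FREE][6-7 ALLOC][8-11 FREE][12-24 ALLOC][25-26 FREE]
Op 5: a = realloc(a, 5) -> a = 12; heap: [0-5 FREE][6-7 ALLOC][8-11 FREE][12-16 ALLOC][17-26 FREE]
free(b): b = 6 -> block [6-7 ALLOC]; mark free, coalesce with adjacent free neighbors -> [0-11 FREE][12-16 ALLOC][17-26 FREE]

Answer: [0-11 FREE][12-16 ALLOC][17-26 FREE]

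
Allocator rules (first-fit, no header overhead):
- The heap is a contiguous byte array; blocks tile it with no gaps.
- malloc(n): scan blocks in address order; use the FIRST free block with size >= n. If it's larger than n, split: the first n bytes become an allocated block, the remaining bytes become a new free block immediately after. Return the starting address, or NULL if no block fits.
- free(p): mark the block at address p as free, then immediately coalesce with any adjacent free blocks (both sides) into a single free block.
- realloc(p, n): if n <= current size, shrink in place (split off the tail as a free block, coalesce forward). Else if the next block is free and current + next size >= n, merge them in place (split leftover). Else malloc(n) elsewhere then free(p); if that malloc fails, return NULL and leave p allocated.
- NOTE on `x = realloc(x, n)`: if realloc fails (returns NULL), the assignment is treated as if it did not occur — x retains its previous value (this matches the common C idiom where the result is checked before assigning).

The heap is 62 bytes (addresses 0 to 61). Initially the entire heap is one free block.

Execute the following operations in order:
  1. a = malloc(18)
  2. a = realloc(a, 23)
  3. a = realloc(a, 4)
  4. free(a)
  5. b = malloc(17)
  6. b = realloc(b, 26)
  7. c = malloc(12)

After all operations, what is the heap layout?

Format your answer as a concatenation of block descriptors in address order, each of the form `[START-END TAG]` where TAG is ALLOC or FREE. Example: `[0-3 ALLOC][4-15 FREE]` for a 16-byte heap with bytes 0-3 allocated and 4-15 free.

Op 1: a = malloc(18) -> a = 0; heap: [0-17 ALLOC][18-61 FREE]
Op 2: a = realloc(a, 23) -> a = 0; heap: [0-22 ALLOC][23-61 FREE]
Op 3: a = realloc(a, 4) -> a = 0; heap: [0-3 ALLOC][4-61 FREE]
Op 4: free(a) -> (freed a); heap: [0-61 FREE]
Op 5: b = malloc(17) -> b = 0; heap: [0-16 ALLOC][17-61 FREE]
Op 6: b = realloc(b, 26) -> b = 0; heap: [0-25 ALLOC][26-61 FREE]
Op 7: c = malloc(12) -> c = 26; heap: [0-25 ALLOC][26-37 ALLOC][38-61 FREE]

Answer: [0-25 ALLOC][26-37 ALLOC][38-61 FREE]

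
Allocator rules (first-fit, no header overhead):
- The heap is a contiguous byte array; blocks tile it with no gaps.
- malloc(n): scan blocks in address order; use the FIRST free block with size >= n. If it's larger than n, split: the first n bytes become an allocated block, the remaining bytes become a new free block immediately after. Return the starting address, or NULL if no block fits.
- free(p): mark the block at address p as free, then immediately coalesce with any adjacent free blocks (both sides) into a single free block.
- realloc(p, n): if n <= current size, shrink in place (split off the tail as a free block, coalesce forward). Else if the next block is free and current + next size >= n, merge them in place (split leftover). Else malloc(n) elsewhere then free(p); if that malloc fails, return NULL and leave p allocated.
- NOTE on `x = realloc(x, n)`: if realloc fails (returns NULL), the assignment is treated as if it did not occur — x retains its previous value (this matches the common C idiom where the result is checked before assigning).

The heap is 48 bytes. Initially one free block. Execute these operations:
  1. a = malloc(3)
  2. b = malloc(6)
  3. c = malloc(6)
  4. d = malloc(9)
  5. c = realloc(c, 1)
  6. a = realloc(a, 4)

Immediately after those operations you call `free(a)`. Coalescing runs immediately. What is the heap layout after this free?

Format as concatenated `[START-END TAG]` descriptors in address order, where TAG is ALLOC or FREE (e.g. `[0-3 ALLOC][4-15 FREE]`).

Op 1: a = malloc(3) -> a = 0; heap: [0-2 ALLOC][3-47 FREE]
Op 2: b = malloc(6) -> b = 3; heap: [0-2 ALLOC][3-8 ALLOC][9-47 FREE]
Op 3: c = malloc(6) -> c = 9; heap: [0-2 ALLOC][3-8 ALLOC][9-14 ALLOC][15-47 FREE]
Op 4: d = malloc(9) -> d = 15; heap: [0-2 ALLOC][3-8 ALLOC][9-14 ALLOC][15-23 ALLOC][24-47 FREE]
Op 5: c = realloc(c, 1) -> c = 9; heap: [0-2 ALLOC][3-8 ALLOC][9-9 ALLOC][10-14 FREE][15-23 ALLOC][24-47 FREE]
Op 6: a = realloc(a, 4) -> a = 10; heap: [0-2 FREE][3-8 ALLOC][9-9 ALLOC][10-13 ALLOC][14-14 FREE][15-23 ALLOC][24-47 FREE]
free(a): a = 10 -> block [10-13 ALLOC]; mark free, coalesce with adjacent free neighbors -> [0-2 FREE][3-8 ALLOC][9-9 ALLOC][10-14 FREE][15-23 ALLOC][24-47 FREE]

Answer: [0-2 FREE][3-8 ALLOC][9-9 ALLOC][10-14 FREE][15-23 ALLOC][24-47 FREE]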